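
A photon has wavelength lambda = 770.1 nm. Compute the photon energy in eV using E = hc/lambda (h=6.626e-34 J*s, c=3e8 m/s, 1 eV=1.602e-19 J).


E = hc / lambda
= (6.626e-34)(3e8) / (770.1e-9)
= 1.9878e-25 / 7.7010e-07
= 2.5812e-19 J
Converting to eV: 2.5812e-19 / 1.602e-19
= 1.6113 eV

1.6113


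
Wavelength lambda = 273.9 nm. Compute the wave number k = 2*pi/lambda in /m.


k = 2 * pi / lambda
= 6.2832 / (273.9e-9)
= 6.2832 / 2.7390e-07
= 2.2940e+07 /m

2.2940e+07


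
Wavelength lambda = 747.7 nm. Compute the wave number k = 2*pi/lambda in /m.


k = 2 * pi / lambda
= 6.2832 / (747.7e-9)
= 6.2832 / 7.4770e-07
= 8.4034e+06 /m

8.4034e+06


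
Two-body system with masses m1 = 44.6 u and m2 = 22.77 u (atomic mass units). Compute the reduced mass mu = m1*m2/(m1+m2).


mu = m1 * m2 / (m1 + m2)
= 44.6 * 22.77 / (44.6 + 22.77)
= 1015.542 / 67.37
= 15.0741 u

15.0741


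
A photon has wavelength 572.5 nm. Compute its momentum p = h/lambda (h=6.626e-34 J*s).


p = h / lambda
= 6.626e-34 / (572.5e-9)
= 6.626e-34 / 5.7250e-07
= 1.1574e-27 kg*m/s

1.1574e-27


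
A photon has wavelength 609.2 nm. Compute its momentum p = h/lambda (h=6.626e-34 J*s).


p = h / lambda
= 6.626e-34 / (609.2e-9)
= 6.626e-34 / 6.0920e-07
= 1.0877e-27 kg*m/s

1.0877e-27


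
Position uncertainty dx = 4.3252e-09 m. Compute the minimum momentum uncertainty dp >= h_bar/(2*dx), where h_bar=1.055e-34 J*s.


dp = h_bar / (2 * dx)
= 1.055e-34 / (2 * 4.3252e-09)
= 1.055e-34 / 8.6504e-09
= 1.2196e-26 kg*m/s

1.2196e-26


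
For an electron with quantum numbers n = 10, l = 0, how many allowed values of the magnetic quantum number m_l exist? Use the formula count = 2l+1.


m_l ranges from -l to +l in integer steps
So m_l goes from -0 to +0
Count = 2l + 1 = 2*0 + 1
= 1

1


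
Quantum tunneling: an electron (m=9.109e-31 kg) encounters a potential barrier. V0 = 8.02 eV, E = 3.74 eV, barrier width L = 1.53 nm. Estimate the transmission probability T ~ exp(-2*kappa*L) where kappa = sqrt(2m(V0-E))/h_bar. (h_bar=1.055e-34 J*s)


V0 - E = 4.28 eV = 6.8566e-19 J
kappa = sqrt(2 * m * (V0-E)) / h_bar
= sqrt(2 * 9.109e-31 * 6.8566e-19) / 1.055e-34
= 1.0594e+10 /m
2*kappa*L = 2 * 1.0594e+10 * 1.53e-9
= 32.417
T = exp(-32.417) = 8.346177e-15

8.346177e-15


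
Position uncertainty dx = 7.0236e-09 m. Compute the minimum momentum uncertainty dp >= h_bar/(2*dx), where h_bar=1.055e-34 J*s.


dp = h_bar / (2 * dx)
= 1.055e-34 / (2 * 7.0236e-09)
= 1.055e-34 / 1.4047e-08
= 7.5104e-27 kg*m/s

7.5104e-27


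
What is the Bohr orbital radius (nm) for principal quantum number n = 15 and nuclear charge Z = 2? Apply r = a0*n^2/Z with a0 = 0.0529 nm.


r = a0 * n^2 / Z
= 0.0529 * 15^2 / 2
= 0.0529 * 225 / 2
= 5.9512 nm

5.9512


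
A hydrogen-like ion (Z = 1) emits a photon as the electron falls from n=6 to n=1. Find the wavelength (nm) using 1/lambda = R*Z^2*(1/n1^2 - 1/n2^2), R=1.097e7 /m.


1/lambda = R * Z^2 * (1/n1^2 - 1/n2^2)
= 1.097e7 * 1^2 * (1/1^2 - 1/6^2)
= 1.097e7 * 1 * (1.0 - 0.027778)
= 1.0665e+07 /m
lambda = 1 / 1.0665e+07
= 93.7622 nm

93.7622


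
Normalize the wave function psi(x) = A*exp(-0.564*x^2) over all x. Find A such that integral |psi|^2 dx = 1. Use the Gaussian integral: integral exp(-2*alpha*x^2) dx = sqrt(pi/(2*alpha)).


integral |psi|^2 dx = A^2 * sqrt(pi/(2*alpha)) = 1
A^2 = sqrt(2*alpha/pi)
= sqrt(2 * 0.564 / pi)
= 0.599211
A = sqrt(0.599211)
= 0.7741

0.7741


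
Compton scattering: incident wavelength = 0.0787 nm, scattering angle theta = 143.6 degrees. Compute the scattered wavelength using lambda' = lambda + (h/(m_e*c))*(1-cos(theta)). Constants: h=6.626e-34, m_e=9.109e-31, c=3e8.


Compton wavelength: h/(m_e*c) = 2.4247e-12 m
d_lambda = 2.4247e-12 * (1 - cos(143.6 deg))
= 2.4247e-12 * 1.804894
= 4.3763e-12 m = 0.004376 nm
lambda' = 0.0787 + 0.004376
= 0.083076 nm

0.083076


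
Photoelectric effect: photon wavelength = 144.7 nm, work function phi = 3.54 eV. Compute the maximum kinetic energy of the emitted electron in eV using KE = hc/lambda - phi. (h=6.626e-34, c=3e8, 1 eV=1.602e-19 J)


E_photon = hc / lambda
= (6.626e-34)(3e8) / (144.7e-9)
= 1.3737e-18 J
= 8.5751 eV
KE = E_photon - phi
= 8.5751 - 3.54
= 5.0351 eV

5.0351


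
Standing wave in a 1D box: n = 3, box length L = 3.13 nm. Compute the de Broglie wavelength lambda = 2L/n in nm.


lambda = 2L / n
= 2 * 3.13 / 3
= 6.26 / 3
= 2.0867 nm

2.0867


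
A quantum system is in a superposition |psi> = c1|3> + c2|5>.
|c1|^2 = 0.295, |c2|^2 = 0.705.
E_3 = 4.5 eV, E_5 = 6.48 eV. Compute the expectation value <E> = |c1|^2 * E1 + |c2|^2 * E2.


<E> = |c1|^2 * E1 + |c2|^2 * E2
= 0.295 * 4.5 + 0.705 * 6.48
= 1.3275 + 4.5684
= 5.8959 eV

5.8959


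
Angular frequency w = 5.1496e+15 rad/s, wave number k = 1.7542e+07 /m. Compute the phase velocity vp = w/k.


vp = w / k
= 5.1496e+15 / 1.7542e+07
= 2.9356e+08 m/s

2.9356e+08


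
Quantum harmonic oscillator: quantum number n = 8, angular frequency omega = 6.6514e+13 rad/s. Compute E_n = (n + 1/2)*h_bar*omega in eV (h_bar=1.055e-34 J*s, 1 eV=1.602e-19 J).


E = (n + 1/2) * h_bar * omega
= (8 + 0.5) * 1.055e-34 * 6.6514e+13
= 8.5 * 7.0172e-21
= 5.9646e-20 J
= 0.3723 eV

0.3723


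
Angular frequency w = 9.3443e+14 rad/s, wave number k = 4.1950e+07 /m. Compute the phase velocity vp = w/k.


vp = w / k
= 9.3443e+14 / 4.1950e+07
= 2.2275e+07 m/s

2.2275e+07


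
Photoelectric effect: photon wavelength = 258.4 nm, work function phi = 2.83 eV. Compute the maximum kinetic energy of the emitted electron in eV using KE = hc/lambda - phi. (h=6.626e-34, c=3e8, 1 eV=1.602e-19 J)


E_photon = hc / lambda
= (6.626e-34)(3e8) / (258.4e-9)
= 7.6927e-19 J
= 4.802 eV
KE = E_photon - phi
= 4.802 - 2.83
= 1.972 eV

1.972


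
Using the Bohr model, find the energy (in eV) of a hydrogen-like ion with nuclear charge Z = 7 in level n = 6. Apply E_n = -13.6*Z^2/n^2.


E_n = -13.6 * Z^2 / n^2
= -13.6 * 7^2 / 6^2
= -13.6 * 49 / 36
= -18.5111 eV

-18.5111


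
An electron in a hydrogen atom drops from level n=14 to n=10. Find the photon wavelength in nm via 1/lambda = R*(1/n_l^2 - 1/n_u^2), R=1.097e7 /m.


1/lambda = R * (1/n_l^2 - 1/n_u^2)
= 1.097e7 * (1/10^2 - 1/14^2)
= 1.097e7 * (0.01 - 0.005102)
= 1.097e7 * 0.004898
= 5.3731e+04 /m
lambda = 1 / 5.3731e+04 = 18611.3643 nm

18611.3643


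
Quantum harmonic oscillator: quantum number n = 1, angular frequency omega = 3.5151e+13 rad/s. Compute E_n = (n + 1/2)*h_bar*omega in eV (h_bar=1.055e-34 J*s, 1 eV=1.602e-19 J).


E = (n + 1/2) * h_bar * omega
= (1 + 0.5) * 1.055e-34 * 3.5151e+13
= 1.5 * 3.7084e-21
= 5.5626e-21 J
= 0.0347 eV

0.0347


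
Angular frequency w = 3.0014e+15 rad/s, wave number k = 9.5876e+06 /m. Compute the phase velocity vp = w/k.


vp = w / k
= 3.0014e+15 / 9.5876e+06
= 3.1305e+08 m/s

3.1305e+08


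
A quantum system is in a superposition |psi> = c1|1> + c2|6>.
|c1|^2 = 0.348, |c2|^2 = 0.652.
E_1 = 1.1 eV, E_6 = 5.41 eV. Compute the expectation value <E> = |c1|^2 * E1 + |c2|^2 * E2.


<E> = |c1|^2 * E1 + |c2|^2 * E2
= 0.348 * 1.1 + 0.652 * 5.41
= 0.3828 + 3.5273
= 3.9101 eV

3.9101


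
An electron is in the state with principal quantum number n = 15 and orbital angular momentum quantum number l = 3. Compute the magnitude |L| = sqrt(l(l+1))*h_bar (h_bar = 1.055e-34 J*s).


L = sqrt(l*(l+1)) * h_bar
= sqrt(3 * 4) * 1.055e-34
= sqrt(12) * 1.055e-34
= 3.4641 * 1.055e-34
= 3.6546e-34 J*s

3.6546e-34


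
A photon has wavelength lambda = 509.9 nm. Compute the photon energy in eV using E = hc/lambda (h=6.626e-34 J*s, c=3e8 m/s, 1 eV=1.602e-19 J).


E = hc / lambda
= (6.626e-34)(3e8) / (509.9e-9)
= 1.9878e-25 / 5.0990e-07
= 3.8984e-19 J
Converting to eV: 3.8984e-19 / 1.602e-19
= 2.4335 eV

2.4335


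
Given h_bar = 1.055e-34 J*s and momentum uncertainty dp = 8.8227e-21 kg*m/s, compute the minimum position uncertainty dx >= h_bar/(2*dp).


dx = h_bar / (2 * dp)
= 1.055e-34 / (2 * 8.8227e-21)
= 1.055e-34 / 1.7645e-20
= 5.9789e-15 m

5.9789e-15


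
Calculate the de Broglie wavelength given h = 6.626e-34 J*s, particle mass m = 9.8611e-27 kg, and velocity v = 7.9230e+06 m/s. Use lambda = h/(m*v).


lambda = h / (m * v)
= 6.626e-34 / (9.8611e-27 * 7.9230e+06)
= 6.626e-34 / 7.8129e-20
= 8.4808e-15 m

8.4808e-15


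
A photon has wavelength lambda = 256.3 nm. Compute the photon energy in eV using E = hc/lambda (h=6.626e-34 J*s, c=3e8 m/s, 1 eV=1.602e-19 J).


E = hc / lambda
= (6.626e-34)(3e8) / (256.3e-9)
= 1.9878e-25 / 2.5630e-07
= 7.7558e-19 J
Converting to eV: 7.7558e-19 / 1.602e-19
= 4.8413 eV

4.8413


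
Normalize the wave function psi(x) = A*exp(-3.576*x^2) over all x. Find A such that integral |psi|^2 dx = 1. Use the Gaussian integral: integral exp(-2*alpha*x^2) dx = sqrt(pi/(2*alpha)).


integral |psi|^2 dx = A^2 * sqrt(pi/(2*alpha)) = 1
A^2 = sqrt(2*alpha/pi)
= sqrt(2 * 3.576 / pi)
= 1.508825
A = sqrt(1.508825)
= 1.2283

1.2283


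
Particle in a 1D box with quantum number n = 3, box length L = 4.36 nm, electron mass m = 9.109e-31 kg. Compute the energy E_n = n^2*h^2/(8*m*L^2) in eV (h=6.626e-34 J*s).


E = n^2 * h^2 / (8 * m * L^2)
= 3^2 * (6.626e-34)^2 / (8 * 9.109e-31 * (4.36e-9)^2)
= 9 * 4.3904e-67 / (8 * 9.109e-31 * 1.9010e-17)
= 2.8524e-20 J
= 0.1781 eV

0.1781


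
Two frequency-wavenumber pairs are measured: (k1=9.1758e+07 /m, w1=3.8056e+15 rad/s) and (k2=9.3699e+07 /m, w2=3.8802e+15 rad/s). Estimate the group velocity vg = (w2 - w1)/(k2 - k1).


vg = (w2 - w1) / (k2 - k1)
= (3.8802e+15 - 3.8056e+15) / (9.3699e+07 - 9.1758e+07)
= 7.4600e+13 / 1.9410e+06
= 3.8434e+07 m/s

3.8434e+07


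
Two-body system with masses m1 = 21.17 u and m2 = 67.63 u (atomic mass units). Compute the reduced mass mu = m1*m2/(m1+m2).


mu = m1 * m2 / (m1 + m2)
= 21.17 * 67.63 / (21.17 + 67.63)
= 1431.7271 / 88.8
= 16.1231 u

16.1231


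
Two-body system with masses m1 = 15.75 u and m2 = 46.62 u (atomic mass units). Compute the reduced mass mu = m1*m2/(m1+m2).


mu = m1 * m2 / (m1 + m2)
= 15.75 * 46.62 / (15.75 + 46.62)
= 734.265 / 62.37
= 11.7727 u

11.7727


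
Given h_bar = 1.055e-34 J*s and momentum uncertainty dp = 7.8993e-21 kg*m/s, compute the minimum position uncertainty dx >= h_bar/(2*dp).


dx = h_bar / (2 * dp)
= 1.055e-34 / (2 * 7.8993e-21)
= 1.055e-34 / 1.5799e-20
= 6.6778e-15 m

6.6778e-15


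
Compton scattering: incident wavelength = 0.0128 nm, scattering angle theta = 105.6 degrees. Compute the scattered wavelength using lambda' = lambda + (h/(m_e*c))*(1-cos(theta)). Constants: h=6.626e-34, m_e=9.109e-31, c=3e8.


Compton wavelength: h/(m_e*c) = 2.4247e-12 m
d_lambda = 2.4247e-12 * (1 - cos(105.6 deg))
= 2.4247e-12 * 1.26892
= 3.0768e-12 m = 0.003077 nm
lambda' = 0.0128 + 0.003077
= 0.015877 nm

0.015877


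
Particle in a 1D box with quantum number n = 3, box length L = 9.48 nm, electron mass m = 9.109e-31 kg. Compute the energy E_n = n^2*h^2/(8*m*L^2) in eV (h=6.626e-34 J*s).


E = n^2 * h^2 / (8 * m * L^2)
= 3^2 * (6.626e-34)^2 / (8 * 9.109e-31 * (9.48e-9)^2)
= 9 * 4.3904e-67 / (8 * 9.109e-31 * 8.9870e-17)
= 6.0335e-21 J
= 0.0377 eV

0.0377


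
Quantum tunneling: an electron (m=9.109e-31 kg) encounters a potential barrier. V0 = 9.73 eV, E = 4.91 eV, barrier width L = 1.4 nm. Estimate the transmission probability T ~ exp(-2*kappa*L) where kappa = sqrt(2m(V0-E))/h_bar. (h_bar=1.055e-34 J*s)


V0 - E = 4.82 eV = 7.7216e-19 J
kappa = sqrt(2 * m * (V0-E)) / h_bar
= sqrt(2 * 9.109e-31 * 7.7216e-19) / 1.055e-34
= 1.1242e+10 /m
2*kappa*L = 2 * 1.1242e+10 * 1.4e-9
= 31.4783
T = exp(-31.4783) = 2.133861e-14

2.133861e-14


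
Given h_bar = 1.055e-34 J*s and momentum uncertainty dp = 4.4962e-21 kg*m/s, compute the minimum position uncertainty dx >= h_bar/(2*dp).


dx = h_bar / (2 * dp)
= 1.055e-34 / (2 * 4.4962e-21)
= 1.055e-34 / 8.9924e-21
= 1.1732e-14 m

1.1732e-14


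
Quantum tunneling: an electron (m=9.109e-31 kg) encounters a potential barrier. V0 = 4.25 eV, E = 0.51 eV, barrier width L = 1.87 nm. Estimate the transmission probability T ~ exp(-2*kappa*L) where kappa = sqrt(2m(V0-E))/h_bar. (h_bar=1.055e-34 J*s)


V0 - E = 3.74 eV = 5.9915e-19 J
kappa = sqrt(2 * m * (V0-E)) / h_bar
= sqrt(2 * 9.109e-31 * 5.9915e-19) / 1.055e-34
= 9.9030e+09 /m
2*kappa*L = 2 * 9.9030e+09 * 1.87e-9
= 37.0371
T = exp(-37.0371) = 8.222571e-17

8.222571e-17


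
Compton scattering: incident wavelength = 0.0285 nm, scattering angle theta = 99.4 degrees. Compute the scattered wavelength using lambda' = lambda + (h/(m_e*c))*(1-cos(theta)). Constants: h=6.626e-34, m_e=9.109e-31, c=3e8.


Compton wavelength: h/(m_e*c) = 2.4247e-12 m
d_lambda = 2.4247e-12 * (1 - cos(99.4 deg))
= 2.4247e-12 * 1.163326
= 2.8207e-12 m = 0.002821 nm
lambda' = 0.0285 + 0.002821
= 0.031321 nm

0.031321


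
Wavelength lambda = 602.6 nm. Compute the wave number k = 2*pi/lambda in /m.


k = 2 * pi / lambda
= 6.2832 / (602.6e-9)
= 6.2832 / 6.0260e-07
= 1.0427e+07 /m

1.0427e+07


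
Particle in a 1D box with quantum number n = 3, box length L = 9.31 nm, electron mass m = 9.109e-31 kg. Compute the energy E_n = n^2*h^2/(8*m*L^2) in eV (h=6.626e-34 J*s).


E = n^2 * h^2 / (8 * m * L^2)
= 3^2 * (6.626e-34)^2 / (8 * 9.109e-31 * (9.31e-9)^2)
= 9 * 4.3904e-67 / (8 * 9.109e-31 * 8.6676e-17)
= 6.2558e-21 J
= 0.0391 eV

0.0391


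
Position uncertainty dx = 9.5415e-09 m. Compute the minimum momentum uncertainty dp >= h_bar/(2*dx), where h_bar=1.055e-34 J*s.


dp = h_bar / (2 * dx)
= 1.055e-34 / (2 * 9.5415e-09)
= 1.055e-34 / 1.9083e-08
= 5.5285e-27 kg*m/s

5.5285e-27


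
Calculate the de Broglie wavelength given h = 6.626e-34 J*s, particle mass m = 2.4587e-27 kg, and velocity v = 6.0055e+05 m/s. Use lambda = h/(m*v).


lambda = h / (m * v)
= 6.626e-34 / (2.4587e-27 * 6.0055e+05)
= 6.626e-34 / 1.4766e-21
= 4.4874e-13 m

4.4874e-13


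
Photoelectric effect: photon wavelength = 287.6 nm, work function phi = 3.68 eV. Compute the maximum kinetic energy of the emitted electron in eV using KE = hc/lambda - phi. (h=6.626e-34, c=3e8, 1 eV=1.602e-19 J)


E_photon = hc / lambda
= (6.626e-34)(3e8) / (287.6e-9)
= 6.9117e-19 J
= 4.3144 eV
KE = E_photon - phi
= 4.3144 - 3.68
= 0.6344 eV

0.6344


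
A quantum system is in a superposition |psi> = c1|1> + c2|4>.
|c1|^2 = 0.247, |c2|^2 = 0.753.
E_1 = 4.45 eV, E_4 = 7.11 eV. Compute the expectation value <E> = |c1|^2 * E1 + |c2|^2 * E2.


<E> = |c1|^2 * E1 + |c2|^2 * E2
= 0.247 * 4.45 + 0.753 * 7.11
= 1.0992 + 5.3538
= 6.453 eV

6.453


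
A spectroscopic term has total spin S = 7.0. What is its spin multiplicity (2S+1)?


Spin multiplicity = 2S + 1
= 2 * 7.0 + 1
= 14.0 + 1
= 15

15


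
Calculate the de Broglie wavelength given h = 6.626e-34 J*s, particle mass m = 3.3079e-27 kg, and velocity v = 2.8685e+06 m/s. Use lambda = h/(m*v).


lambda = h / (m * v)
= 6.626e-34 / (3.3079e-27 * 2.8685e+06)
= 6.626e-34 / 9.4887e-21
= 6.9830e-14 m

6.9830e-14


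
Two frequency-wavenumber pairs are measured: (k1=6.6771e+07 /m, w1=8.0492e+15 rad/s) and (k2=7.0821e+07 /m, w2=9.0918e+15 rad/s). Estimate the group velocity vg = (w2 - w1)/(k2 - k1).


vg = (w2 - w1) / (k2 - k1)
= (9.0918e+15 - 8.0492e+15) / (7.0821e+07 - 6.6771e+07)
= 1.0426e+15 / 4.0500e+06
= 2.5743e+08 m/s

2.5743e+08


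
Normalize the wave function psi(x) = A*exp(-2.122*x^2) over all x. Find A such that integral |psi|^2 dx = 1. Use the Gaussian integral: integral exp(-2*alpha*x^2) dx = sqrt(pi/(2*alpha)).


integral |psi|^2 dx = A^2 * sqrt(pi/(2*alpha)) = 1
A^2 = sqrt(2*alpha/pi)
= sqrt(2 * 2.122 / pi)
= 1.162285
A = sqrt(1.162285)
= 1.0781

1.0781


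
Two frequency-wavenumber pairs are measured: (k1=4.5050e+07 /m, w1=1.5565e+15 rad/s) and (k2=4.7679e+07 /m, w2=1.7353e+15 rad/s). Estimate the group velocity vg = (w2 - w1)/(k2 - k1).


vg = (w2 - w1) / (k2 - k1)
= (1.7353e+15 - 1.5565e+15) / (4.7679e+07 - 4.5050e+07)
= 1.7880e+14 / 2.6290e+06
= 6.8011e+07 m/s

6.8011e+07


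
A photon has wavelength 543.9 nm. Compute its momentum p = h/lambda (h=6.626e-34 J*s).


p = h / lambda
= 6.626e-34 / (543.9e-9)
= 6.626e-34 / 5.4390e-07
= 1.2182e-27 kg*m/s

1.2182e-27


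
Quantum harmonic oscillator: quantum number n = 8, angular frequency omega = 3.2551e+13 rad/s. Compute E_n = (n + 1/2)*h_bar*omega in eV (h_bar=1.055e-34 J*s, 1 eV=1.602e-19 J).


E = (n + 1/2) * h_bar * omega
= (8 + 0.5) * 1.055e-34 * 3.2551e+13
= 8.5 * 3.4341e-21
= 2.9190e-20 J
= 0.1822 eV

0.1822


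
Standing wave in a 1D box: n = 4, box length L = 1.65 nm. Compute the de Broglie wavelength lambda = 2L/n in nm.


lambda = 2L / n
= 2 * 1.65 / 4
= 3.3 / 4
= 0.825 nm

0.825


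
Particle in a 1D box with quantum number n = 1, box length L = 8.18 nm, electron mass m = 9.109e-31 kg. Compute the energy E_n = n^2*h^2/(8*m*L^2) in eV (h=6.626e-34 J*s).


E = n^2 * h^2 / (8 * m * L^2)
= 1^2 * (6.626e-34)^2 / (8 * 9.109e-31 * (8.18e-9)^2)
= 1 * 4.3904e-67 / (8 * 9.109e-31 * 6.6912e-17)
= 9.0040e-22 J
= 0.0056 eV

0.0056


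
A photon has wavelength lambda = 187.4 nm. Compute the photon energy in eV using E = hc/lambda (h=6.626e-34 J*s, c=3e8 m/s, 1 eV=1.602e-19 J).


E = hc / lambda
= (6.626e-34)(3e8) / (187.4e-9)
= 1.9878e-25 / 1.8740e-07
= 1.0607e-18 J
Converting to eV: 1.0607e-18 / 1.602e-19
= 6.6213 eV

6.6213


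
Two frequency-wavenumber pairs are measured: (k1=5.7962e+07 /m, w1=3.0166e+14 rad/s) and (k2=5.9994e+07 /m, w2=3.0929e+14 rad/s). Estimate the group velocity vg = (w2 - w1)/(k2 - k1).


vg = (w2 - w1) / (k2 - k1)
= (3.0929e+14 - 3.0166e+14) / (5.9994e+07 - 5.7962e+07)
= 7.6300e+12 / 2.0320e+06
= 3.7549e+06 m/s

3.7549e+06


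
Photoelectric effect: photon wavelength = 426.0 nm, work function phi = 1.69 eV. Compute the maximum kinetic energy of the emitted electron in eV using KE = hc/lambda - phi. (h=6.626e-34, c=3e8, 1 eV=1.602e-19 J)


E_photon = hc / lambda
= (6.626e-34)(3e8) / (426.0e-9)
= 4.6662e-19 J
= 2.9127 eV
KE = E_photon - phi
= 2.9127 - 1.69
= 1.2227 eV

1.2227


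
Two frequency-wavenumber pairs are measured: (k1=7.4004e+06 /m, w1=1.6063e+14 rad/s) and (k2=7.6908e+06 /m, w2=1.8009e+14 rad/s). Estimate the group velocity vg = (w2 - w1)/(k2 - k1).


vg = (w2 - w1) / (k2 - k1)
= (1.8009e+14 - 1.6063e+14) / (7.6908e+06 - 7.4004e+06)
= 1.9460e+13 / 2.9040e+05
= 6.7011e+07 m/s

6.7011e+07


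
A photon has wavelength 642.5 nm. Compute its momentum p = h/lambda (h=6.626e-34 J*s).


p = h / lambda
= 6.626e-34 / (642.5e-9)
= 6.626e-34 / 6.4250e-07
= 1.0313e-27 kg*m/s

1.0313e-27


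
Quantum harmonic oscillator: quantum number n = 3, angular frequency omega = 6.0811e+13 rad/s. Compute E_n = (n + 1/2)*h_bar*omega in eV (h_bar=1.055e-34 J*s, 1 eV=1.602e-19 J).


E = (n + 1/2) * h_bar * omega
= (3 + 0.5) * 1.055e-34 * 6.0811e+13
= 3.5 * 6.4156e-21
= 2.2454e-20 J
= 0.1402 eV

0.1402


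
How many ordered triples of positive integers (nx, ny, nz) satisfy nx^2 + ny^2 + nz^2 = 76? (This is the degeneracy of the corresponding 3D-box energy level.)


Enumerate all (nx, ny, nz) with nx^2 + ny^2 + nz^2 = 76:
(2,6,6)
(6,2,6)
(6,6,2)
Total degeneracy = 3

3


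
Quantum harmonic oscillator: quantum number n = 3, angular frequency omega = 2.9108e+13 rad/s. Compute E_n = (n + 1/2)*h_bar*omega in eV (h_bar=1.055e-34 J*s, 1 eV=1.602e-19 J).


E = (n + 1/2) * h_bar * omega
= (3 + 0.5) * 1.055e-34 * 2.9108e+13
= 3.5 * 3.0709e-21
= 1.0748e-20 J
= 0.0671 eV

0.0671


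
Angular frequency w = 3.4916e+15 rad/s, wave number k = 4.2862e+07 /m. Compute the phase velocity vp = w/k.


vp = w / k
= 3.4916e+15 / 4.2862e+07
= 8.1461e+07 m/s

8.1461e+07


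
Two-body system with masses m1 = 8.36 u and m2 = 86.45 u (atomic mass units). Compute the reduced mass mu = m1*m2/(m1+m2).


mu = m1 * m2 / (m1 + m2)
= 8.36 * 86.45 / (8.36 + 86.45)
= 722.722 / 94.81
= 7.6228 u

7.6228


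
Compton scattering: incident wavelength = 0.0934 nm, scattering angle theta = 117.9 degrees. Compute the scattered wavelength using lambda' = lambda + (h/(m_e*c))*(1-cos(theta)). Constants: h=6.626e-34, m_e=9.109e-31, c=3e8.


Compton wavelength: h/(m_e*c) = 2.4247e-12 m
d_lambda = 2.4247e-12 * (1 - cos(117.9 deg))
= 2.4247e-12 * 1.46793
= 3.5593e-12 m = 0.003559 nm
lambda' = 0.0934 + 0.003559
= 0.096959 nm

0.096959


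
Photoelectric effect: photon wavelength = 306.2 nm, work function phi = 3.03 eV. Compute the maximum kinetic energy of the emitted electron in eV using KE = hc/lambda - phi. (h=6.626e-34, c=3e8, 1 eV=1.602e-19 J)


E_photon = hc / lambda
= (6.626e-34)(3e8) / (306.2e-9)
= 6.4918e-19 J
= 4.0523 eV
KE = E_photon - phi
= 4.0523 - 3.03
= 1.0223 eV

1.0223


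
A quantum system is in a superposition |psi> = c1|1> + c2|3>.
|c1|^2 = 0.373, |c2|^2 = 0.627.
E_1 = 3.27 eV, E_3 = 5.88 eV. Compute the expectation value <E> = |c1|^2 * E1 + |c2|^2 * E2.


<E> = |c1|^2 * E1 + |c2|^2 * E2
= 0.373 * 3.27 + 0.627 * 5.88
= 1.2197 + 3.6868
= 4.9065 eV

4.9065


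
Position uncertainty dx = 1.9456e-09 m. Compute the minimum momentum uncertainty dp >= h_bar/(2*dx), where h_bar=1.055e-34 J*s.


dp = h_bar / (2 * dx)
= 1.055e-34 / (2 * 1.9456e-09)
= 1.055e-34 / 3.8912e-09
= 2.7112e-26 kg*m/s

2.7112e-26


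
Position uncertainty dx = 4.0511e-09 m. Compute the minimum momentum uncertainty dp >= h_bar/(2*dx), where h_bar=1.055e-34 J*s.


dp = h_bar / (2 * dx)
= 1.055e-34 / (2 * 4.0511e-09)
= 1.055e-34 / 8.1022e-09
= 1.3021e-26 kg*m/s

1.3021e-26


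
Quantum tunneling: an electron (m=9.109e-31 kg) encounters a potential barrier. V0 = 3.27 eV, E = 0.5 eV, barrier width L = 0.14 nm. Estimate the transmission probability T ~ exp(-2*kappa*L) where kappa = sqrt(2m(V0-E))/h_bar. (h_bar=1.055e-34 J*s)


V0 - E = 2.77 eV = 4.4375e-19 J
kappa = sqrt(2 * m * (V0-E)) / h_bar
= sqrt(2 * 9.109e-31 * 4.4375e-19) / 1.055e-34
= 8.5225e+09 /m
2*kappa*L = 2 * 8.5225e+09 * 0.14e-9
= 2.3863
T = exp(-2.3863) = 9.196832e-02

9.196832e-02


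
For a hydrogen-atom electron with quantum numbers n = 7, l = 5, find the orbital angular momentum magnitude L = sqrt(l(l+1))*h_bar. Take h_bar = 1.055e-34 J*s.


L = sqrt(l*(l+1)) * h_bar
= sqrt(5 * 6) * 1.055e-34
= sqrt(30) * 1.055e-34
= 5.4772 * 1.055e-34
= 5.7785e-34 J*s

5.7785e-34


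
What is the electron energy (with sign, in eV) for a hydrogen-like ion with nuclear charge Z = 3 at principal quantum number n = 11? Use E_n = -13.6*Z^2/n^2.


E_n = -13.6 * Z^2 / n^2
= -13.6 * 3^2 / 11^2
= -13.6 * 9 / 121
= -1.0116 eV

-1.0116


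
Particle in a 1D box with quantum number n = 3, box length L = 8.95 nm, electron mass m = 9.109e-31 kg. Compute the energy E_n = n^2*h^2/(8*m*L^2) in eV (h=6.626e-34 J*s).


E = n^2 * h^2 / (8 * m * L^2)
= 3^2 * (6.626e-34)^2 / (8 * 9.109e-31 * (8.95e-9)^2)
= 9 * 4.3904e-67 / (8 * 9.109e-31 * 8.0102e-17)
= 6.7692e-21 J
= 0.0423 eV

0.0423


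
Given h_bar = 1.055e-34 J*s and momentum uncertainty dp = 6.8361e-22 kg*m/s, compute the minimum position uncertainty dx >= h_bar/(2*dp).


dx = h_bar / (2 * dp)
= 1.055e-34 / (2 * 6.8361e-22)
= 1.055e-34 / 1.3672e-21
= 7.7164e-14 m

7.7164e-14


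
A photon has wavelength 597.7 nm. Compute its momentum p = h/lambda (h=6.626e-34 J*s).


p = h / lambda
= 6.626e-34 / (597.7e-9)
= 6.626e-34 / 5.9770e-07
= 1.1086e-27 kg*m/s

1.1086e-27


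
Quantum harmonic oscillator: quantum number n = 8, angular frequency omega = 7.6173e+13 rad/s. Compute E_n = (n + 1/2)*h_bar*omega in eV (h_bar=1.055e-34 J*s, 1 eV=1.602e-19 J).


E = (n + 1/2) * h_bar * omega
= (8 + 0.5) * 1.055e-34 * 7.6173e+13
= 8.5 * 8.0363e-21
= 6.8308e-20 J
= 0.4264 eV

0.4264


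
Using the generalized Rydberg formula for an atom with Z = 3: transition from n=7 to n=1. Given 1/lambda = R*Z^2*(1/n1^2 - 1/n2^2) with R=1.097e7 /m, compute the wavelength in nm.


1/lambda = R * Z^2 * (1/n1^2 - 1/n2^2)
= 1.097e7 * 3^2 * (1/1^2 - 1/7^2)
= 1.097e7 * 9 * (1.0 - 0.020408)
= 9.6715e+07 /m
lambda = 1 / 9.6715e+07
= 10.3396 nm

10.3396


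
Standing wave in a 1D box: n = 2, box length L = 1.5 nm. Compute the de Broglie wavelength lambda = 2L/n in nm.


lambda = 2L / n
= 2 * 1.5 / 2
= 3.0 / 2
= 1.5 nm

1.5


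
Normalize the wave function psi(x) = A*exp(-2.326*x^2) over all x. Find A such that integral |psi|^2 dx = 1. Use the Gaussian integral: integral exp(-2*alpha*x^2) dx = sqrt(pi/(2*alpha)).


integral |psi|^2 dx = A^2 * sqrt(pi/(2*alpha)) = 1
A^2 = sqrt(2*alpha/pi)
= sqrt(2 * 2.326 / pi)
= 1.216872
A = sqrt(1.216872)
= 1.1031

1.1031


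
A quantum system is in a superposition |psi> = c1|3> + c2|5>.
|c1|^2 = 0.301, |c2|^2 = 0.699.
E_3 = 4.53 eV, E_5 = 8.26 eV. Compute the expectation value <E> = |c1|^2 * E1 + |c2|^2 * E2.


<E> = |c1|^2 * E1 + |c2|^2 * E2
= 0.301 * 4.53 + 0.699 * 8.26
= 1.3635 + 5.7737
= 7.1373 eV

7.1373


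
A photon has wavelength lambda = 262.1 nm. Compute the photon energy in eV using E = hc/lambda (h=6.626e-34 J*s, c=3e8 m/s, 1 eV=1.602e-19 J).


E = hc / lambda
= (6.626e-34)(3e8) / (262.1e-9)
= 1.9878e-25 / 2.6210e-07
= 7.5841e-19 J
Converting to eV: 7.5841e-19 / 1.602e-19
= 4.7342 eV

4.7342


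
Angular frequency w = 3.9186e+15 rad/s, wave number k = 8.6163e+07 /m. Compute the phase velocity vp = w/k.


vp = w / k
= 3.9186e+15 / 8.6163e+07
= 4.5479e+07 m/s

4.5479e+07


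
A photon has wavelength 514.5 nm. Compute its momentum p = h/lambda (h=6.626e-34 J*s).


p = h / lambda
= 6.626e-34 / (514.5e-9)
= 6.626e-34 / 5.1450e-07
= 1.2879e-27 kg*m/s

1.2879e-27


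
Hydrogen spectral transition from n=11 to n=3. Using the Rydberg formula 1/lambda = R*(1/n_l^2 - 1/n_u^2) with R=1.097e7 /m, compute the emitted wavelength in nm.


1/lambda = R * (1/n_l^2 - 1/n_u^2)
= 1.097e7 * (1/3^2 - 1/11^2)
= 1.097e7 * (0.111111 - 0.008264)
= 1.097e7 * 0.102847
= 1.1282e+06 /m
lambda = 1 / 1.1282e+06 = 886.3459 nm

886.3459


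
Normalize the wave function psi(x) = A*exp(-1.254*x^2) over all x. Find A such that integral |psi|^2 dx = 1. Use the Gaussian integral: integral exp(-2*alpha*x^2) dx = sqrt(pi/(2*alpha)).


integral |psi|^2 dx = A^2 * sqrt(pi/(2*alpha)) = 1
A^2 = sqrt(2*alpha/pi)
= sqrt(2 * 1.254 / pi)
= 0.893488
A = sqrt(0.893488)
= 0.9452

0.9452


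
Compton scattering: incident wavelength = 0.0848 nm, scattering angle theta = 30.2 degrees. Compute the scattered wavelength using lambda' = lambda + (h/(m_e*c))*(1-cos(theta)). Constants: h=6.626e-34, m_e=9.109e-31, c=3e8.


Compton wavelength: h/(m_e*c) = 2.4247e-12 m
d_lambda = 2.4247e-12 * (1 - cos(30.2 deg))
= 2.4247e-12 * 0.135725
= 3.2909e-13 m = 0.000329 nm
lambda' = 0.0848 + 0.000329
= 0.085129 nm

0.085129


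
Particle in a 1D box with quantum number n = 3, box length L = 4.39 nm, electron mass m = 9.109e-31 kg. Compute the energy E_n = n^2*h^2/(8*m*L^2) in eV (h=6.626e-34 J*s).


E = n^2 * h^2 / (8 * m * L^2)
= 3^2 * (6.626e-34)^2 / (8 * 9.109e-31 * (4.39e-9)^2)
= 9 * 4.3904e-67 / (8 * 9.109e-31 * 1.9272e-17)
= 2.8136e-20 J
= 0.1756 eV

0.1756


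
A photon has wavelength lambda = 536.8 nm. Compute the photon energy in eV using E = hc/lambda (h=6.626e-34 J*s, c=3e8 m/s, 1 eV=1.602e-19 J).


E = hc / lambda
= (6.626e-34)(3e8) / (536.8e-9)
= 1.9878e-25 / 5.3680e-07
= 3.7031e-19 J
Converting to eV: 3.7031e-19 / 1.602e-19
= 2.3115 eV

2.3115


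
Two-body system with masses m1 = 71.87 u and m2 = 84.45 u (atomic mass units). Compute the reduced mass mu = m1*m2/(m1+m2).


mu = m1 * m2 / (m1 + m2)
= 71.87 * 84.45 / (71.87 + 84.45)
= 6069.4215 / 156.32
= 38.8269 u

38.8269


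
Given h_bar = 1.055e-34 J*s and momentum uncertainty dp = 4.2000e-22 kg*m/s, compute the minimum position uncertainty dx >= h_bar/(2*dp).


dx = h_bar / (2 * dp)
= 1.055e-34 / (2 * 4.2000e-22)
= 1.055e-34 / 8.4000e-22
= 1.2560e-13 m

1.2560e-13


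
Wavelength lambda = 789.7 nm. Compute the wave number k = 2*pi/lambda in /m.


k = 2 * pi / lambda
= 6.2832 / (789.7e-9)
= 6.2832 / 7.8970e-07
= 7.9564e+06 /m

7.9564e+06


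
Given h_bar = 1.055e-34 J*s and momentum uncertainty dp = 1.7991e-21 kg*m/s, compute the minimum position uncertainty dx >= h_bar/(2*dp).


dx = h_bar / (2 * dp)
= 1.055e-34 / (2 * 1.7991e-21)
= 1.055e-34 / 3.5982e-21
= 2.9320e-14 m

2.9320e-14


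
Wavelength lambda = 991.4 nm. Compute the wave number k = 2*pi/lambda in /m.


k = 2 * pi / lambda
= 6.2832 / (991.4e-9)
= 6.2832 / 9.9140e-07
= 6.3377e+06 /m

6.3377e+06


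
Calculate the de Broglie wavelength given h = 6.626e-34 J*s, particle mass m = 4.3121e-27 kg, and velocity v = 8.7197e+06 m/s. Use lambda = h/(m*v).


lambda = h / (m * v)
= 6.626e-34 / (4.3121e-27 * 8.7197e+06)
= 6.626e-34 / 3.7600e-20
= 1.7622e-14 m

1.7622e-14


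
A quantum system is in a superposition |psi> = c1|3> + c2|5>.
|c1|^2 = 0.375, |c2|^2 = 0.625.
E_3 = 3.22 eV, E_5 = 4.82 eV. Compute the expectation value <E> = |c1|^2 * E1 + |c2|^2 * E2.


<E> = |c1|^2 * E1 + |c2|^2 * E2
= 0.375 * 3.22 + 0.625 * 4.82
= 1.2075 + 3.0125
= 4.22 eV

4.22


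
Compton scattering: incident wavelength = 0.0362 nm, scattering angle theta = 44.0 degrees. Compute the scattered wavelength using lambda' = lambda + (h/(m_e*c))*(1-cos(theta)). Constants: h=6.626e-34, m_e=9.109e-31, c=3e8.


Compton wavelength: h/(m_e*c) = 2.4247e-12 m
d_lambda = 2.4247e-12 * (1 - cos(44.0 deg))
= 2.4247e-12 * 0.28066
= 6.8052e-13 m = 0.000681 nm
lambda' = 0.0362 + 0.000681
= 0.036881 nm

0.036881


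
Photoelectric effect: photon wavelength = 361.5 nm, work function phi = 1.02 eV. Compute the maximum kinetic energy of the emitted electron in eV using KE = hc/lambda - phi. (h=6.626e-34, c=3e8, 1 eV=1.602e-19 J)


E_photon = hc / lambda
= (6.626e-34)(3e8) / (361.5e-9)
= 5.4988e-19 J
= 3.4324 eV
KE = E_photon - phi
= 3.4324 - 1.02
= 2.4124 eV

2.4124


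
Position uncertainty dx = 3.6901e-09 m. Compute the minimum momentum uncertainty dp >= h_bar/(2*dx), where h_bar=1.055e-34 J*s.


dp = h_bar / (2 * dx)
= 1.055e-34 / (2 * 3.6901e-09)
= 1.055e-34 / 7.3802e-09
= 1.4295e-26 kg*m/s

1.4295e-26


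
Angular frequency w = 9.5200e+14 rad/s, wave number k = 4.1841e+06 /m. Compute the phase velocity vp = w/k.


vp = w / k
= 9.5200e+14 / 4.1841e+06
= 2.2753e+08 m/s

2.2753e+08


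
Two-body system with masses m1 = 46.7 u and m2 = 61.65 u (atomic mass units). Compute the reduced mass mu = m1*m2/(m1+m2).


mu = m1 * m2 / (m1 + m2)
= 46.7 * 61.65 / (46.7 + 61.65)
= 2879.055 / 108.35
= 26.5718 u

26.5718


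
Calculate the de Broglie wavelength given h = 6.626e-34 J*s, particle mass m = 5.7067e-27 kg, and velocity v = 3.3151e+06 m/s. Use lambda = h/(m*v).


lambda = h / (m * v)
= 6.626e-34 / (5.7067e-27 * 3.3151e+06)
= 6.626e-34 / 1.8918e-20
= 3.5024e-14 m

3.5024e-14


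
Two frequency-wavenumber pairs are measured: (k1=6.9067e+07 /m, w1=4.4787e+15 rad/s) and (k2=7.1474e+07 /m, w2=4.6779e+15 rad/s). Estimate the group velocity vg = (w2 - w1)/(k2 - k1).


vg = (w2 - w1) / (k2 - k1)
= (4.6779e+15 - 4.4787e+15) / (7.1474e+07 - 6.9067e+07)
= 1.9920e+14 / 2.4070e+06
= 8.2759e+07 m/s

8.2759e+07


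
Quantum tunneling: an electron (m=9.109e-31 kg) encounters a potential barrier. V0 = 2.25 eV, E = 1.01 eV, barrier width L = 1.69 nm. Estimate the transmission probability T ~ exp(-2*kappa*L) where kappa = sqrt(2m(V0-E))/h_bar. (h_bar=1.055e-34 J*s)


V0 - E = 1.24 eV = 1.9865e-19 J
kappa = sqrt(2 * m * (V0-E)) / h_bar
= sqrt(2 * 9.109e-31 * 1.9865e-19) / 1.055e-34
= 5.7022e+09 /m
2*kappa*L = 2 * 5.7022e+09 * 1.69e-9
= 19.2733
T = exp(-19.2733) = 4.262854e-09

4.262854e-09


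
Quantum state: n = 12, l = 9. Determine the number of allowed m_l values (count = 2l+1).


m_l ranges from -l to +l in integer steps
So m_l goes from -9 to +9
Count = 2l + 1 = 2*9 + 1
= 19

19


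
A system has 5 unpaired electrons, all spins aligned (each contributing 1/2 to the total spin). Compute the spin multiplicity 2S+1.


Total spin S = N * (1/2) = 5 * 0.5 = 2.5
Spin multiplicity = 2S + 1
= 2 * 2.5 + 1
= 6

6


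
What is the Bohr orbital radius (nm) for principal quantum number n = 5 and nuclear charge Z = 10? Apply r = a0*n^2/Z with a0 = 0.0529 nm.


r = a0 * n^2 / Z
= 0.0529 * 5^2 / 10
= 0.0529 * 25 / 10
= 0.1323 nm

0.1323


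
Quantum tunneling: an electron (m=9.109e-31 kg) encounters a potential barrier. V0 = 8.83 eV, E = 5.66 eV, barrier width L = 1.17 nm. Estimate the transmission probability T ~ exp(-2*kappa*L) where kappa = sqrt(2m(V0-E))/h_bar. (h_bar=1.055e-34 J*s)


V0 - E = 3.17 eV = 5.0783e-19 J
kappa = sqrt(2 * m * (V0-E)) / h_bar
= sqrt(2 * 9.109e-31 * 5.0783e-19) / 1.055e-34
= 9.1171e+09 /m
2*kappa*L = 2 * 9.1171e+09 * 1.17e-9
= 21.3341
T = exp(-21.3341) = 5.428896e-10

5.428896e-10


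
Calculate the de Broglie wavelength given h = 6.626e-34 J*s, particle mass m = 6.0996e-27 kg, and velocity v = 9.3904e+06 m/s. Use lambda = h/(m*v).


lambda = h / (m * v)
= 6.626e-34 / (6.0996e-27 * 9.3904e+06)
= 6.626e-34 / 5.7278e-20
= 1.1568e-14 m

1.1568e-14


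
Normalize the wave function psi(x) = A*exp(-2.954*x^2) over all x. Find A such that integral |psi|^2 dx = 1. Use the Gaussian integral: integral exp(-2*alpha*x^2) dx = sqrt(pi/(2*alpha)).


integral |psi|^2 dx = A^2 * sqrt(pi/(2*alpha)) = 1
A^2 = sqrt(2*alpha/pi)
= sqrt(2 * 2.954 / pi)
= 1.371341
A = sqrt(1.371341)
= 1.171

1.171


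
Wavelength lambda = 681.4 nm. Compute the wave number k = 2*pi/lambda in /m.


k = 2 * pi / lambda
= 6.2832 / (681.4e-9)
= 6.2832 / 6.8140e-07
= 9.2210e+06 /m

9.2210e+06


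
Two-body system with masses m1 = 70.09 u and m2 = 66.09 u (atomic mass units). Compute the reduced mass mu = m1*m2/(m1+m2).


mu = m1 * m2 / (m1 + m2)
= 70.09 * 66.09 / (70.09 + 66.09)
= 4632.2481 / 136.18
= 34.0156 u

34.0156


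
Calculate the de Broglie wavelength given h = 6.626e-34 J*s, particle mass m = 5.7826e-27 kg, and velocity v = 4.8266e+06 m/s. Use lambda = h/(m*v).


lambda = h / (m * v)
= 6.626e-34 / (5.7826e-27 * 4.8266e+06)
= 6.626e-34 / 2.7910e-20
= 2.3740e-14 m

2.3740e-14


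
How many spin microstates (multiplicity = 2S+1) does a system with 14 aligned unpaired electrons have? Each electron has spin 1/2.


Total spin S = N * (1/2) = 14 * 0.5 = 7.0
Spin multiplicity = 2S + 1
= 2 * 7.0 + 1
= 15

15


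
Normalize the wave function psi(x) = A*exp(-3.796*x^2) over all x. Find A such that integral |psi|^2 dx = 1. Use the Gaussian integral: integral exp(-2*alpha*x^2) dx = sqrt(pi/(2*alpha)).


integral |psi|^2 dx = A^2 * sqrt(pi/(2*alpha)) = 1
A^2 = sqrt(2*alpha/pi)
= sqrt(2 * 3.796 / pi)
= 1.554545
A = sqrt(1.554545)
= 1.2468

1.2468


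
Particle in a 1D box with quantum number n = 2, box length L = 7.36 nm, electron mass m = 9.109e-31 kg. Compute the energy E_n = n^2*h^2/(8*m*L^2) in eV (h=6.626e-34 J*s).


E = n^2 * h^2 / (8 * m * L^2)
= 2^2 * (6.626e-34)^2 / (8 * 9.109e-31 * (7.36e-9)^2)
= 4 * 4.3904e-67 / (8 * 9.109e-31 * 5.4170e-17)
= 4.4488e-21 J
= 0.0278 eV

0.0278


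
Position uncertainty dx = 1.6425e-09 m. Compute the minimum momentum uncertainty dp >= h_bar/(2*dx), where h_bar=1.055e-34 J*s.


dp = h_bar / (2 * dx)
= 1.055e-34 / (2 * 1.6425e-09)
= 1.055e-34 / 3.2850e-09
= 3.2116e-26 kg*m/s

3.2116e-26


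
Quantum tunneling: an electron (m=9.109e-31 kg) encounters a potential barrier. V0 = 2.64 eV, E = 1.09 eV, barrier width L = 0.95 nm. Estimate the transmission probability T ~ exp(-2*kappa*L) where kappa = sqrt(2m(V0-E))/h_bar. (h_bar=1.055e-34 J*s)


V0 - E = 1.55 eV = 2.4831e-19 J
kappa = sqrt(2 * m * (V0-E)) / h_bar
= sqrt(2 * 9.109e-31 * 2.4831e-19) / 1.055e-34
= 6.3752e+09 /m
2*kappa*L = 2 * 6.3752e+09 * 0.95e-9
= 12.1129
T = exp(-12.1129) = 5.488185e-06

5.488185e-06


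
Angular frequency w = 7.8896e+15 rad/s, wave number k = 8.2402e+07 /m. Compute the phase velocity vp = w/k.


vp = w / k
= 7.8896e+15 / 8.2402e+07
= 9.5745e+07 m/s

9.5745e+07


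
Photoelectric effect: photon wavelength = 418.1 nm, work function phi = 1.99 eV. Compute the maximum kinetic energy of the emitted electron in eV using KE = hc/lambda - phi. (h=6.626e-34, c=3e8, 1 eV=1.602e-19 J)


E_photon = hc / lambda
= (6.626e-34)(3e8) / (418.1e-9)
= 4.7544e-19 J
= 2.9678 eV
KE = E_photon - phi
= 2.9678 - 1.99
= 0.9778 eV

0.9778


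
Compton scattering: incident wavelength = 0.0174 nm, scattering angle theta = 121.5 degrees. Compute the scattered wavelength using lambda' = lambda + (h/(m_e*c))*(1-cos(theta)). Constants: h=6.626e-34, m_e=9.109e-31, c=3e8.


Compton wavelength: h/(m_e*c) = 2.4247e-12 m
d_lambda = 2.4247e-12 * (1 - cos(121.5 deg))
= 2.4247e-12 * 1.522499
= 3.6916e-12 m = 0.003692 nm
lambda' = 0.0174 + 0.003692
= 0.021092 nm

0.021092


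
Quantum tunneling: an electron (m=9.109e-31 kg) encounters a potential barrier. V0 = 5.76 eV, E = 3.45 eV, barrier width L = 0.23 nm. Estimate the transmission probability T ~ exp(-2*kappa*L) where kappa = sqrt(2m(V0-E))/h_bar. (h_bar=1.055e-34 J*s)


V0 - E = 2.31 eV = 3.7006e-19 J
kappa = sqrt(2 * m * (V0-E)) / h_bar
= sqrt(2 * 9.109e-31 * 3.7006e-19) / 1.055e-34
= 7.7828e+09 /m
2*kappa*L = 2 * 7.7828e+09 * 0.23e-9
= 3.5801
T = exp(-3.5801) = 2.787341e-02

2.787341e-02


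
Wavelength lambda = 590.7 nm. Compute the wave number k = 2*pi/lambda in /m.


k = 2 * pi / lambda
= 6.2832 / (590.7e-9)
= 6.2832 / 5.9070e-07
= 1.0637e+07 /m

1.0637e+07


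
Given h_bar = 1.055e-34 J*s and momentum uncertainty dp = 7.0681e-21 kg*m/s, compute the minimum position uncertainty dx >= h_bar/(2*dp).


dx = h_bar / (2 * dp)
= 1.055e-34 / (2 * 7.0681e-21)
= 1.055e-34 / 1.4136e-20
= 7.4631e-15 m

7.4631e-15


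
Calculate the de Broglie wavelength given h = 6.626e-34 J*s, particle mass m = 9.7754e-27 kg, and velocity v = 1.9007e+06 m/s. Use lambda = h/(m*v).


lambda = h / (m * v)
= 6.626e-34 / (9.7754e-27 * 1.9007e+06)
= 6.626e-34 / 1.8580e-20
= 3.5662e-14 m

3.5662e-14


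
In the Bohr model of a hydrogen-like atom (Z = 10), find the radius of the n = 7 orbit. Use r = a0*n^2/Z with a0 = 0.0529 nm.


r = a0 * n^2 / Z
= 0.0529 * 7^2 / 10
= 0.0529 * 49 / 10
= 0.2592 nm

0.2592


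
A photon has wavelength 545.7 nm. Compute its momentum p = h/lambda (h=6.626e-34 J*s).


p = h / lambda
= 6.626e-34 / (545.7e-9)
= 6.626e-34 / 5.4570e-07
= 1.2142e-27 kg*m/s

1.2142e-27


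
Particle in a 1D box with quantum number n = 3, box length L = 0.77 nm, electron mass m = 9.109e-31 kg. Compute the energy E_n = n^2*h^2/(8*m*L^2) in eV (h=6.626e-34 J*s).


E = n^2 * h^2 / (8 * m * L^2)
= 3^2 * (6.626e-34)^2 / (8 * 9.109e-31 * (0.77e-9)^2)
= 9 * 4.3904e-67 / (8 * 9.109e-31 * 5.9290e-19)
= 9.1454e-19 J
= 5.7087 eV

5.7087


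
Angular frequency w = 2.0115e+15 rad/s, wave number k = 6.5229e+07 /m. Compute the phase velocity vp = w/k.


vp = w / k
= 2.0115e+15 / 6.5229e+07
= 3.0838e+07 m/s

3.0838e+07


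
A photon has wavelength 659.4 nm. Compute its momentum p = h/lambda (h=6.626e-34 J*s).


p = h / lambda
= 6.626e-34 / (659.4e-9)
= 6.626e-34 / 6.5940e-07
= 1.0049e-27 kg*m/s

1.0049e-27


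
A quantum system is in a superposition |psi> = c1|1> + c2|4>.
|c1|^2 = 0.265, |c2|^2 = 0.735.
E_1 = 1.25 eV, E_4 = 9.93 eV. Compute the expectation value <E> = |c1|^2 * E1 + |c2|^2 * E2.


<E> = |c1|^2 * E1 + |c2|^2 * E2
= 0.265 * 1.25 + 0.735 * 9.93
= 0.3313 + 7.2985
= 7.6298 eV

7.6298


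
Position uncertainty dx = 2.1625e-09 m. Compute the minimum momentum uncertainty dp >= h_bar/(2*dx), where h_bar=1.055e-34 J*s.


dp = h_bar / (2 * dx)
= 1.055e-34 / (2 * 2.1625e-09)
= 1.055e-34 / 4.3250e-09
= 2.4393e-26 kg*m/s

2.4393e-26


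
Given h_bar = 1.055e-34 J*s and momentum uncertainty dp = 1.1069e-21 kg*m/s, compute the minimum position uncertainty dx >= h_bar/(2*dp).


dx = h_bar / (2 * dp)
= 1.055e-34 / (2 * 1.1069e-21)
= 1.055e-34 / 2.2138e-21
= 4.7656e-14 m

4.7656e-14


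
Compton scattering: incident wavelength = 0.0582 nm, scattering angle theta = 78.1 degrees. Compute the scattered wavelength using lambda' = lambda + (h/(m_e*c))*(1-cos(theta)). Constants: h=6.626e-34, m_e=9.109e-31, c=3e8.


Compton wavelength: h/(m_e*c) = 2.4247e-12 m
d_lambda = 2.4247e-12 * (1 - cos(78.1 deg))
= 2.4247e-12 * 0.793796
= 1.9247e-12 m = 0.001925 nm
lambda' = 0.0582 + 0.001925
= 0.060125 nm

0.060125
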